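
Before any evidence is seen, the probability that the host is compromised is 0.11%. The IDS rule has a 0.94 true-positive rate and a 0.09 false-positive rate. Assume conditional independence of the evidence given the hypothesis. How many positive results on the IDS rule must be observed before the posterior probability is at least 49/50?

5

Prior odds: 0.0011 ÷ 0.9989 = 11/9989.
Likelihood ratio of a positive result = 0.94/0.09 = 94/9.
Target posterior odds = 0.98/0.02 = 49.
Require (94/9)ⁿ ≥ 49 ÷ (11/9989) = 489461/11.
(94/9)⁴ = 78074896/6561 falls short of 489461/11 but (94/9)⁵ ≈124287 reaches it, so n = 5.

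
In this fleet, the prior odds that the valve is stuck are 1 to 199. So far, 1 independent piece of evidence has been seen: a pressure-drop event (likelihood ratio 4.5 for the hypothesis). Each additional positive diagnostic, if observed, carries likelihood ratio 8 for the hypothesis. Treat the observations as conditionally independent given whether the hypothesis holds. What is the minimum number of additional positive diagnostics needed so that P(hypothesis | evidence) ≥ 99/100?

5

Prior odds = 1/199.
Bayes factor of the evidence already in hand = 4.5.
Odds after that evidence = (1/199) × 4.5 = 9/398.
Target odds = 0.99/0.01 = 99.
Need 8ⁿ ≥ 99 ÷ (9/398) = 4378.
8⁴ = 4096 falls short of 4378 but 8⁵ = 32768 reaches it, so n = 5.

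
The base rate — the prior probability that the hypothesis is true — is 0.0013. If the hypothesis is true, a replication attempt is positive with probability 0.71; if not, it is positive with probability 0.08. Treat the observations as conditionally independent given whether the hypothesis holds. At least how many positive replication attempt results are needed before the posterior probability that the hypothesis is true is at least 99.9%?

7

Prior odds: 0.0013 ÷ 0.9987 = 13/9987.
Likelihood ratio of a positive = 0.71/0.08 = 8.875.
Target odds: 0.999 ÷ 0.001 = 999.
Require 8.875ⁿ ≥ 999 ÷ (13/9987) = 9977013/13.
8.875⁶ ≈488664 falls short of 9977013/13 but 8.875⁷ ≈4.33689e+06 reaches it, so n = 7.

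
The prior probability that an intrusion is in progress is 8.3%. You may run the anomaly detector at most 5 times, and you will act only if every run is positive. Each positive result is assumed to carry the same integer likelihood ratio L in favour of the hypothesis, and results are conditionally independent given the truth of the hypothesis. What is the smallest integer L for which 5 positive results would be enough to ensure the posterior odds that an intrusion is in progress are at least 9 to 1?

3

Prior odds = 0.083/0.917 = 83/917.
Target odds = 9.
Need L⁵ ≥ 9 ÷ (83/917) = 8253/83.
2⁵ = 32 < 8253/83 ≤ 243 = 3⁵, so L = 3.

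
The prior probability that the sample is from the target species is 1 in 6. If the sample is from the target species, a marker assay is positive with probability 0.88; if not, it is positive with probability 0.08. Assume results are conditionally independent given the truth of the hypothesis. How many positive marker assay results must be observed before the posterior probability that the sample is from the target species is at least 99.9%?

4

Prior odds: (1/6) ÷ (5/6) = 0.2.
Likelihood ratio of a positive = 0.88/0.08 = 11.
Target odds: 0.999 ÷ 0.001 = 999.
Need 0.2 × 11ⁿ ≥ 999, i.e. 11ⁿ ≥ 4995.
11³ = 1331 falls short of 4995 but 11⁴ = 14641 reaches it, so n = 4.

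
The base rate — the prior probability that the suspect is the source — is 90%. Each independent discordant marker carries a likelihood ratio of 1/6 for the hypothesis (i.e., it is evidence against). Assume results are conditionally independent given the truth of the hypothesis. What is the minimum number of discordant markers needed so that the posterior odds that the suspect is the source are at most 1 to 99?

4

Prior odds = 0.9/0.1 = 9.
Likelihood ratio per discordant marker = 1/6.
Target odds = 1/99.
Require (1/6)ⁿ ≤ 1/99 ÷ 9 = 1/891.
(1/6)³ = 1/216 is still above 1/891 but (1/6)⁴ = 1/1296 is at or below it, so n = 4.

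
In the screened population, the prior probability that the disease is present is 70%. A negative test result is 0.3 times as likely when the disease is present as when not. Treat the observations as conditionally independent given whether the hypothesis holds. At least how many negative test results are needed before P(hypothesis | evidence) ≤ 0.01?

Prior odds = 0.7/0.3 = 7/3.
Likelihood ratio per negative test result = 0.3.
Target posterior odds = 0.01/0.99 = 1/99.
Require 0.3ⁿ ≤ 1/99 ÷ (7/3) = 1/231.
0.3⁴ = 0.0081 is still above 1/231 but 0.3⁵ = 243/100000 is at or below it, so n = 5.

5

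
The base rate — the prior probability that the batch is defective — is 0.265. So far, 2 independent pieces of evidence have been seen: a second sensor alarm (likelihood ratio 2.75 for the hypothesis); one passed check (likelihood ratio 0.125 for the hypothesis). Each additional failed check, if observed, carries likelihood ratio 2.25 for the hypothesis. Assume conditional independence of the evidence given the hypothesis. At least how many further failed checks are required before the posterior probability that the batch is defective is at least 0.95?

Prior odds = 0.265/0.735 = 53/147.
Combined Bayes factor of the evidence already in hand = 2.75 × 0.125 = 0.34375.
Odds after that evidence = (53/147) × 0.34375 = 583/4704.
Target odds = 0.95/0.05 = 19.
Need 2.25ⁿ ≥ 19 ÷ (583/4704) = 89376/583.
2.25⁶ = 531441/4096 falls short of 89376/583 but 2.25⁷ = 4782969/16384 reaches it, so n = 7.

7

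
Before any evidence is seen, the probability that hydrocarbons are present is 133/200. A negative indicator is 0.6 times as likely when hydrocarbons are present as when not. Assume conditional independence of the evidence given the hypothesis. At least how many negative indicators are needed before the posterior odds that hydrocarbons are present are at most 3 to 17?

5

Prior odds: 0.665 ÷ 0.335 = 133/67.
Likelihood ratio per negative indicator = 0.6.
Target odds = 3/17.
Require 0.6ⁿ ≤ 3/17 ÷ (133/67) = 201/2261.
0.6⁴ = 0.1296 is still above 201/2261 but 0.6⁵ = 0.07776 is at or below it, so n = 5.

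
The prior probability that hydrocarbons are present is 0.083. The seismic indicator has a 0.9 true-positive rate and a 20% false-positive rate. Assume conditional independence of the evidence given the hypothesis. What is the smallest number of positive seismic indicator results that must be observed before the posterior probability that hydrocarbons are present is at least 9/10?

Prior odds = 0.083/0.917 = 83/917.
Likelihood ratio of a positive result = 0.9/0.2 = 4.5.
Target posterior odds = 0.9/0.1 = 9.
Require 4.5ⁿ ≥ 9 ÷ (83/917) = 8253/83.
4.5³ = 91.125 falls short of 8253/83 but 4.5⁴ = 410.0625 reaches it, so n = 4.

4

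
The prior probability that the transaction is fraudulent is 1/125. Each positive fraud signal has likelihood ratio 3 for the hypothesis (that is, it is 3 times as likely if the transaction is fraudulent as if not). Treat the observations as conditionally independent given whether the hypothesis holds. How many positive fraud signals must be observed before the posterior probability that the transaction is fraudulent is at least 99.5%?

10

Prior odds: 0.008 ÷ 0.992 = 1/124.
Likelihood ratio per positive fraud signal = 3.
Target posterior odds = 0.995/0.005 = 199.
Need (1/124) × 3ⁿ ≥ 199, i.e. 3ⁿ ≥ 24676.
3⁹ = 19683 falls short of 24676 but 3¹⁰ = 59049 reaches it, so n = 10.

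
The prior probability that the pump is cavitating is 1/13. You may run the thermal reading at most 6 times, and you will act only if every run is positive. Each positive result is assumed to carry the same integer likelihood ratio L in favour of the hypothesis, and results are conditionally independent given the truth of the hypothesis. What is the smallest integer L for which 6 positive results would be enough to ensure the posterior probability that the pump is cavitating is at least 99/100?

Prior odds = (1/13)/(12/13) = 1/12.
Target odds = 0.99/0.01 = 99.
Need L⁶ ≥ 99 ÷ (1/12) = 1188.
3⁶ = 729 < 1188 ≤ 4096 = 4⁶, so L = 4.

4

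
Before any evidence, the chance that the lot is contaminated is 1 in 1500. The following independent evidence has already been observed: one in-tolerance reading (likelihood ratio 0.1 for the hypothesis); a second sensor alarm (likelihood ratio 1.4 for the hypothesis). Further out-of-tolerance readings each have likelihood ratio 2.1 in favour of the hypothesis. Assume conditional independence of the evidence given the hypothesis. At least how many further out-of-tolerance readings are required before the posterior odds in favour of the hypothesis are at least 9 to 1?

Prior odds = (1/1500)/(1499/1500) = 1/1499.
Combined Bayes factor of the evidence already in hand = 0.1 × 1.4 = 0.14.
Odds after that evidence = (1/1499) × 0.14 = 7/74950.
Target odds = 9.
Need 2.1ⁿ ≥ 9 ÷ (7/74950) = 674550/7.
2.1¹⁵ ≈68122.3 falls short of 674550/7 but 2.1¹⁶ ≈143057 reaches it, so n = 16.

16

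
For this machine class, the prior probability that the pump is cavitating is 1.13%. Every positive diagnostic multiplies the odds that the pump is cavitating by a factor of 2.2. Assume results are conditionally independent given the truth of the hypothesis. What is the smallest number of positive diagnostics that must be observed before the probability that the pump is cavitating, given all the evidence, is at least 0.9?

9

Prior odds = 0.0113/0.9887 = 113/9887.
Likelihood ratio per positive diagnostic = 2.2.
Target posterior odds = 0.9/0.1 = 9.
Require 2.2ⁿ ≥ 9 ÷ (113/9887) = 88983/113.
2.2⁸ = 214358881/390625 falls short of 88983/113 but 2.2⁹ ≈1207.27 reaches it, so n = 9.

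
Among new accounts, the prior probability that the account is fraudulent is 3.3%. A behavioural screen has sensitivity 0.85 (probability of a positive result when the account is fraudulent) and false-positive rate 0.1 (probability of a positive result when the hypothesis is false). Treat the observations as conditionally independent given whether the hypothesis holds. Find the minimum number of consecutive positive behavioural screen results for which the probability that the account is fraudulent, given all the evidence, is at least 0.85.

3

Prior odds = 0.033/0.967 = 33/967.
Likelihood ratio of a positive result = 0.85/0.1 = 8.5.
Target posterior odds = 0.85/0.15 = 17/3.
Need (33/967) × 8.5ⁿ ≥ 17/3, i.e. 8.5ⁿ ≥ 16439/99.
8.5² = 72.25 falls short of 16439/99 but 8.5³ = 614.125 reaches it, so n = 3.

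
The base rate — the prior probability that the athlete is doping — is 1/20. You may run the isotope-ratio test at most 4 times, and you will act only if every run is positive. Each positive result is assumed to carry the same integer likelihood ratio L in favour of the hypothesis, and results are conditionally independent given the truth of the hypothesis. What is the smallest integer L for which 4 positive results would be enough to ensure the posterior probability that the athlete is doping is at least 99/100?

Prior odds = 0.05/0.95 = 1/19.
Target odds = 0.99/0.01 = 99.
Need L⁴ ≥ 99 ÷ (1/19) = 1881.
6⁴ = 1296 < 1881 ≤ 2401 = 7⁴, so L = 7.

7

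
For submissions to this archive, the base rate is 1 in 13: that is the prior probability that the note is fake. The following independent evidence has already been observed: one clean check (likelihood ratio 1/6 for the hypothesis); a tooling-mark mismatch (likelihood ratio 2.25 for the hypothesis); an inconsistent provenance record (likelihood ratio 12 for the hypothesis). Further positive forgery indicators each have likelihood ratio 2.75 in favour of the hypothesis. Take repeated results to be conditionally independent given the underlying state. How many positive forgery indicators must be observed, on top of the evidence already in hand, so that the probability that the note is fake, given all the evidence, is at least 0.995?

7

Prior odds = (1/13)/(12/13) = 1/12.
Combined Bayes factor of the evidence already in hand = (1/6) × 2.25 × 12 = 4.5.
Odds after that evidence = (1/12) × 4.5 = 0.375.
Target odds = 0.995/0.005 = 199.
Need 2.75ⁿ ≥ 199 ÷ 0.375 = 1592/3.
2.75⁶ = 1771561/4096 falls short of 1592/3 but 2.75⁷ = 19487171/16384 reaches it, so n = 7.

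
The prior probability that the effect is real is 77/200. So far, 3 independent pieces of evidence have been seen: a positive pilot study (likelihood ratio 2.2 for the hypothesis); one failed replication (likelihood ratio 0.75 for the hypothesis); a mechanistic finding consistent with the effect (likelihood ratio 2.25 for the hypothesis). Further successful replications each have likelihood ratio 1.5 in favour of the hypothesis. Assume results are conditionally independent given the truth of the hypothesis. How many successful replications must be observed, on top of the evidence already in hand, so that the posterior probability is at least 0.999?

15

Prior odds = 0.385/0.615 = 77/123.
Combined Bayes factor of the evidence already in hand = 2.2 × 0.75 × 2.25 = 3.7125.
Odds after that evidence = (77/123) × 3.7125 = 7623/3280.
Target odds = 0.999/0.001 = 999.
Need 1.5ⁿ ≥ 999 ÷ (7623/3280) = 364080/847.
1.5¹⁴ = 4782969/16384 falls short of 364080/847 but 1.5¹⁵ = 14348907/32768 reaches it, so n = 15.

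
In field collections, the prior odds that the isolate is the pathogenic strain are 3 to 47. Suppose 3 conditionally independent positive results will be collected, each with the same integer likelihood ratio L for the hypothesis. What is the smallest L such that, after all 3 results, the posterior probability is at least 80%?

4

Prior odds = 3/47.
Target odds = 0.8/0.2 = 4.
Need L³ ≥ 4 ÷ (3/47) = 188/3.
3³ = 27 < 188/3 ≤ 64 = 4³, so L = 4.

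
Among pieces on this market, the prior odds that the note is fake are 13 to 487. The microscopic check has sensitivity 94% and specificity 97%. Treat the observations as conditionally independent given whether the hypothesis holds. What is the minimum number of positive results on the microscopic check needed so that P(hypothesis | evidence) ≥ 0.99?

Prior odds = 13/487.
False-positive rate = 1 − 0.97 = 0.03; likelihood ratio of a positive = 0.94/0.03 = 94/3.
Target posterior odds = 0.99/0.01 = 99.
Require (94/3)ⁿ ≥ 99 ÷ (13/487) = 48213/13.
(94/3)² = 8836/9 falls short of 48213/13 but (94/3)³ = 830584/27 reaches it, so n = 3.

3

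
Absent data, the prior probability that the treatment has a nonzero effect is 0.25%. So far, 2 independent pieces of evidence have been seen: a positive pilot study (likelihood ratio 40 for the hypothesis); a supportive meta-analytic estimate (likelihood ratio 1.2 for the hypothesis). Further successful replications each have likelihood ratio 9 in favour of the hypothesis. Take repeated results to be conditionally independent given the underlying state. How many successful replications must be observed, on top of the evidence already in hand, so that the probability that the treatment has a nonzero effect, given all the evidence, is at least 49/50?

3

Prior odds = 0.0025/0.9975 = 1/399.
Combined Bayes factor of the evidence already in hand = 40 × 1.2 = 48.
Odds after that evidence = (1/399) × 48 = 16/133.
Target odds = 0.98/0.02 = 49.
Need 9ⁿ ≥ 49 ÷ (16/133) = 407.3125.
9² = 81 falls short of 407.3125 but 9³ = 729 reaches it, so n = 3.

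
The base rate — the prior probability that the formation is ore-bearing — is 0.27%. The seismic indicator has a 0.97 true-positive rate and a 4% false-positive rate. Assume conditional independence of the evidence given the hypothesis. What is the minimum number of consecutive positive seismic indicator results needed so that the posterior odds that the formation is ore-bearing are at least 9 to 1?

Prior odds: 0.0027 ÷ 0.9973 = 27/9973.
Likelihood ratio of a positive result = 0.97/0.04 = 24.25.
Target odds = 9.
Need (27/9973) × 24.25ⁿ ≥ 9, i.e. 24.25ⁿ ≥ 9973/3.
24.25² = 588.0625 falls short of 9973/3 but 24.25³ = 912673/64 reaches it, so n = 3.

3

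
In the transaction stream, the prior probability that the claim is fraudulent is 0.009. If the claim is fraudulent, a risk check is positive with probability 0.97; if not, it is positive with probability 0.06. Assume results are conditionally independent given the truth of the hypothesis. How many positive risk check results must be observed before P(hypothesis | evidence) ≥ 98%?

4

Prior odds = 0.009/0.991 = 9/991.
Likelihood ratio of a positive = 0.97/0.06 = 97/6.
Target odds: 0.98 ÷ 0.02 = 49.
Need (9/991) × (97/6)ⁿ ≥ 49, i.e. (97/6)ⁿ ≥ 48559/9.
(97/6)³ = 912673/216 falls short of 48559/9 but (97/6)⁴ = 88529281/1296 reaches it, so n = 4.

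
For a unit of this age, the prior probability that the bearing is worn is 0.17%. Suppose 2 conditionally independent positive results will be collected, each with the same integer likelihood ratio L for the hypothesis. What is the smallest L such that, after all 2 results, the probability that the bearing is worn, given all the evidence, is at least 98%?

170

Prior odds = 0.0017/0.9983 = 17/9983.
Target odds = 0.98/0.02 = 49.
Need L² ≥ 49 ÷ (17/9983) = 489167/17.
169² = 28561 < 489167/17 ≤ 28900 = 170², so L = 170.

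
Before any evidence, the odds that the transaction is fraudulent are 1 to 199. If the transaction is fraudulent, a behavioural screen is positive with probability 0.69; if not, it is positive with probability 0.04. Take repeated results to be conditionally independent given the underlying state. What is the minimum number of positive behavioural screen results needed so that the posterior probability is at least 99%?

4

Prior odds = 1/199.
Likelihood ratio of a positive = 0.69/0.04 = 17.25.
Target posterior odds = 0.99/0.01 = 99.
Need (1/199) × 17.25ⁿ ≥ 99, i.e. 17.25ⁿ ≥ 19701.
17.25³ = 5132.953125 falls short of 19701 but 17.25⁴ = 22667121/256 reaches it, so n = 4.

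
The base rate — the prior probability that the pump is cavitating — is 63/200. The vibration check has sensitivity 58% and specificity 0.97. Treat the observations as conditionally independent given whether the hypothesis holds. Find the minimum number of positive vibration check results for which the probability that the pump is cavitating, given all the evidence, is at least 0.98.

Prior odds = 0.315/0.685 = 63/137.
False-positive rate = 1 − 0.97 = 0.03; likelihood ratio of a positive = 0.58/0.03 = 58/3.
Target posterior odds = 0.98/0.02 = 49.
Require (58/3)ⁿ ≥ 49 ÷ (63/137) = 959/9.
(58/3)¹ = 58/3 falls short of 959/9 but (58/3)² = 3364/9 reaches it, so n = 2.

2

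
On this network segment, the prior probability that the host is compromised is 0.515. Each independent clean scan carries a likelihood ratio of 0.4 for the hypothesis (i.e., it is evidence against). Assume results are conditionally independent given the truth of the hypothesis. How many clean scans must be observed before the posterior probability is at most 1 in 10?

Prior odds: 0.515 ÷ 0.485 = 103/97.
Likelihood ratio per clean scan = 0.4.
Target posterior odds = 0.1/0.9 = 1/9.
Need (103/97) × 0.4ⁿ ≤ 1/9, i.e. 0.4ⁿ ≤ 97/927.
0.4² = 0.16 is still above 97/927 but 0.4³ = 0.064 is at or below it, so n = 3.

3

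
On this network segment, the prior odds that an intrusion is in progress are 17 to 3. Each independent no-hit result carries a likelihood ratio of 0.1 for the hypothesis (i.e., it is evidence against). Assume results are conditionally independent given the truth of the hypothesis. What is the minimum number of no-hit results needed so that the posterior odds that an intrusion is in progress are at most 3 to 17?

2

Prior odds = 17/3.
Likelihood ratio per no-hit result = 0.1.
Target odds = 3/17.
Need (17/3) × 0.1ⁿ ≤ 3/17, i.e. 0.1ⁿ ≤ 9/289.
0.1¹ = 0.1 is still above 9/289 but 0.1² = 0.01 is at or below it, so n = 2.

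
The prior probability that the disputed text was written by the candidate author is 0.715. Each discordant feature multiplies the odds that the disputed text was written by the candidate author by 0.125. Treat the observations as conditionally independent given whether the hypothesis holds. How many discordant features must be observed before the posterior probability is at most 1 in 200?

3

Prior odds = 0.715/0.285 = 143/57.
Likelihood ratio per discordant feature = 0.125.
Target odds: 0.005 ÷ 0.995 = 1/199.
Require 0.125ⁿ ≤ 1/199 ÷ (143/57) = 57/28457.
0.125² = 0.015625 is still above 57/28457 but 0.125³ = 0.001953125 is at or below it, so n = 3.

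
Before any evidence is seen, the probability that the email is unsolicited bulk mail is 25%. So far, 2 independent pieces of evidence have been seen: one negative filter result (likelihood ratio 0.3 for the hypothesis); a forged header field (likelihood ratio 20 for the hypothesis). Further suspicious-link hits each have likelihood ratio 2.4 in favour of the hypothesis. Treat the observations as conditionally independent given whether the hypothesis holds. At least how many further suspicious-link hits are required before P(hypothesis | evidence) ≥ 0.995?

6

Prior odds = 0.25/0.75 = 1/3.
Combined Bayes factor of the evidence already in hand = 0.3 × 20 = 6.
Odds after that evidence = (1/3) × 6 = 2.
Target odds = 0.995/0.005 = 199.
Need 2.4ⁿ ≥ 199 ÷ 2 = 99.5.
2.4⁵ = 79.62624 falls short of 99.5 but 2.4⁶ = 2985984/15625 reaches it, so n = 6.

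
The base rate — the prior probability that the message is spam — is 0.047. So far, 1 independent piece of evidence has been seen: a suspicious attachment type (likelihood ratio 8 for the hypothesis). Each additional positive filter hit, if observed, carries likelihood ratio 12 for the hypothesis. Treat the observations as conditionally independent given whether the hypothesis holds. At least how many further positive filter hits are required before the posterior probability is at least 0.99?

3

Prior odds = 0.047/0.953 = 47/953.
Bayes factor of the evidence already in hand = 8.
Odds after that evidence = (47/953) × 8 = 376/953.
Target odds = 0.99/0.01 = 99.
Need 12ⁿ ≥ 99 ÷ (376/953) = 94347/376.
12² = 144 falls short of 94347/376 but 12³ = 1728 reaches it, so n = 3.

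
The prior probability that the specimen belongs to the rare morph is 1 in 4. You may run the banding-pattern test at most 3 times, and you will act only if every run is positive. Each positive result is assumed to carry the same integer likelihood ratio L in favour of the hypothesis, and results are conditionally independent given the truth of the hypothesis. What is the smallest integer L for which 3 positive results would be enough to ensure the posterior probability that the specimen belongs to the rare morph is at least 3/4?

3

Prior odds = 0.25/0.75 = 1/3.
Target odds = 0.75/0.25 = 3.
Need L³ ≥ 3 ÷ (1/3) = 9.
2³ = 8 < 9 ≤ 27 = 3³, so L = 3.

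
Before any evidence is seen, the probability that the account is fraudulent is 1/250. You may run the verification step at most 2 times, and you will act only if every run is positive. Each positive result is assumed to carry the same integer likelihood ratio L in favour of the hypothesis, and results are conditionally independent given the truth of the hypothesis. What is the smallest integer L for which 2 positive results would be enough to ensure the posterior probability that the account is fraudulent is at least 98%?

Prior odds = 0.004/0.996 = 1/249.
Target odds = 0.98/0.02 = 49.
Need L² ≥ 49 ÷ (1/249) = 12201.
110² = 12100 < 12201 ≤ 12321 = 111², so L = 111.

111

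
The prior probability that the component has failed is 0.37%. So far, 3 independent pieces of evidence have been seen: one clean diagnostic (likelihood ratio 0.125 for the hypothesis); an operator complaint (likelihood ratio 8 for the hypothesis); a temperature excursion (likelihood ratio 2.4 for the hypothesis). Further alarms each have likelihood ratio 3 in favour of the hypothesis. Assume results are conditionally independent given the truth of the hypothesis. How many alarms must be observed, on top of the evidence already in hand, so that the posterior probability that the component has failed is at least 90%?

Prior odds = 0.0037/0.9963 = 37/9963.
Combined Bayes factor of the evidence already in hand = 0.125 × 8 × 2.4 = 2.4.
Odds after that evidence = (37/9963) × 2.4 = 148/16605.
Target odds = 0.9/0.1 = 9.
Need 3ⁿ ≥ 9 ÷ (148/16605) = 149445/148.
3⁶ = 729 falls short of 149445/148 but 3⁷ = 2187 reaches it, so n = 7.

7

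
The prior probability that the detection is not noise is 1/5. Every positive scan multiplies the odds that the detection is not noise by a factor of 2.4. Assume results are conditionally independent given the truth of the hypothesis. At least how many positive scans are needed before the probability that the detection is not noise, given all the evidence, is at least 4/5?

4

Prior odds = 0.2/0.8 = 0.25.
Likelihood ratio per positive scan = 2.4.
Target odds: 0.8 ÷ 0.2 = 4.
Require 2.4ⁿ ≥ 4 ÷ 0.25 = 16.
2.4³ = 13.824 falls short of 16 but 2.4⁴ = 33.1776 reaches it, so n = 4.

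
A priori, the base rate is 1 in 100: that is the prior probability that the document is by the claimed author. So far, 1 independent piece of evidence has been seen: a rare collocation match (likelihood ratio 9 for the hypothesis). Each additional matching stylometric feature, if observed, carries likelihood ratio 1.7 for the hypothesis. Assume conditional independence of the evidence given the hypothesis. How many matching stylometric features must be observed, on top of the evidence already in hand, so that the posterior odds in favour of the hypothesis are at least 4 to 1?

8

Prior odds = 0.01/0.99 = 1/99.
Bayes factor of the evidence already in hand = 9.
Odds after that evidence = (1/99) × 9 = 1/11.
Target odds = 4.
Need 1.7ⁿ ≥ 4 ÷ (1/11) = 44.
1.7⁷ = 410338673/10000000 falls short of 44 but 1.7⁸ ≈69.7576 reaches it, so n = 8.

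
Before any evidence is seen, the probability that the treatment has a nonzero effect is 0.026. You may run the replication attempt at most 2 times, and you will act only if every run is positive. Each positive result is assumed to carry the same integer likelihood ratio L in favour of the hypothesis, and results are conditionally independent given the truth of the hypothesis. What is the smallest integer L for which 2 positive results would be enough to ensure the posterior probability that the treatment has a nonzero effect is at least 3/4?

11

Prior odds = 0.026/0.974 = 13/487.
Target odds = 0.75/0.25 = 3.
Need L² ≥ 3 ÷ (13/487) = 1461/13.
10² = 100 < 1461/13 ≤ 121 = 11², so L = 11.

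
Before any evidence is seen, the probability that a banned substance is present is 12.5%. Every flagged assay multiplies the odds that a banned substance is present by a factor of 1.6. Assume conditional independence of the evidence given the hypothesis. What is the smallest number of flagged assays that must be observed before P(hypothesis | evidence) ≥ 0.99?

14

Prior odds = 0.125/0.875 = 1/7.
Likelihood ratio per flagged assay = 1.6.
Target odds: 0.99 ÷ 0.01 = 99.
Require 1.6ⁿ ≥ 99 ÷ (1/7) = 693.
1.6¹³ ≈450.36 falls short of 693 but 1.6¹⁴ ≈720.576 reaches it, so n = 14.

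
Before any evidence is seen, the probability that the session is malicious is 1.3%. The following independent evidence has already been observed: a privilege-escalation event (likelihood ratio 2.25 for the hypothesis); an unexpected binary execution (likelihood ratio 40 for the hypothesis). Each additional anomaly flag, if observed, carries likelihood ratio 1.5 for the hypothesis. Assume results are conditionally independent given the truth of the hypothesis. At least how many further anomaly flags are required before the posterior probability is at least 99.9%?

17

Prior odds = 0.013/0.987 = 13/987.
Combined Bayes factor of the evidence already in hand = 2.25 × 40 = 90.
Odds after that evidence = (13/987) × 90 = 390/329.
Target odds = 0.999/0.001 = 999.
Need 1.5ⁿ ≥ 999 ÷ (390/329) = 109557/130.
1.5¹⁶ = 43046721/65536 falls short of 109557/130 but 1.5¹⁷ = 129140163/131072 reaches it, so n = 17.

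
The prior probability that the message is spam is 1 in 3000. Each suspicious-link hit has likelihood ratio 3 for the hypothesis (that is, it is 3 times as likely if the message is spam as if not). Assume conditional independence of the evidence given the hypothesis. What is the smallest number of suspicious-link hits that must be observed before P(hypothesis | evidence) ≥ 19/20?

Prior odds = (1/3000)/(2999/3000) = 1/2999.
Likelihood ratio per suspicious-link hit = 3.
Target posterior odds = 0.95/0.05 = 19.
Require 3ⁿ ≥ 19 ÷ (1/2999) = 56981.
3⁹ = 19683 falls short of 56981 but 3¹⁰ = 59049 reaches it, so n = 10.

10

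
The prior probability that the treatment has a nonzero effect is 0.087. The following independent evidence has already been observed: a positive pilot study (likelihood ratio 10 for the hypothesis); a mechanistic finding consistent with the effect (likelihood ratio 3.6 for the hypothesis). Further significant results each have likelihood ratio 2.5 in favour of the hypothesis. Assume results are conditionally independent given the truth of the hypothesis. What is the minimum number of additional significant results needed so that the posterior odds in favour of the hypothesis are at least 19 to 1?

2

Prior odds = 0.087/0.913 = 87/913.
Combined Bayes factor of the evidence already in hand = 10 × 3.6 = 36.
Odds after that evidence = (87/913) × 36 = 3132/913.
Target odds = 19.
Need 2.5ⁿ ≥ 19 ÷ (3132/913) = 17347/3132.
2.5¹ = 2.5 falls short of 17347/3132 but 2.5² = 6.25 reaches it, so n = 2.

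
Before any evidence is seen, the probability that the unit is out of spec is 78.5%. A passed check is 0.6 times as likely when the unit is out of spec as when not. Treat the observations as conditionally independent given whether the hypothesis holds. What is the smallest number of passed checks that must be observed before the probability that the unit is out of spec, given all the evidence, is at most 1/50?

11

Prior odds: 0.785 ÷ 0.215 = 157/43.
Likelihood ratio per passed check = 0.6.
Target odds: 0.02 ÷ 0.98 = 1/49.
Require 0.6ⁿ ≤ 1/49 ÷ (157/43) = 43/7693.
0.6¹⁰ = 59049/9765625 is still above 43/7693 but 0.6¹¹ = 177147/48828125 is at or below it, so n = 11.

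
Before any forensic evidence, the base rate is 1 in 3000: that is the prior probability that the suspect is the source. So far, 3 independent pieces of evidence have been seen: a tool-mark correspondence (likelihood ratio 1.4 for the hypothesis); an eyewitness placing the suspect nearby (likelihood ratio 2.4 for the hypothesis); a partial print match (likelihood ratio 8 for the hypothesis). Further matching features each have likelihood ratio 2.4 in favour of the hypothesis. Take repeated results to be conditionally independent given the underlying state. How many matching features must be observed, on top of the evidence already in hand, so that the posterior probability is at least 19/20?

9

Prior odds = (1/3000)/(2999/3000) = 1/2999.
Combined Bayes factor of the evidence already in hand = 1.4 × 2.4 × 8 = 26.88.
Odds after that evidence = (1/2999) × 26.88 = 672/74975.
Target odds = 0.95/0.05 = 19.
Need 2.4ⁿ ≥ 19 ÷ (672/74975) = 1424525/672.
2.4⁸ = 429981696/390625 falls short of 1424525/672 but 2.4⁹ ≈2641.81 reaches it, so n = 9.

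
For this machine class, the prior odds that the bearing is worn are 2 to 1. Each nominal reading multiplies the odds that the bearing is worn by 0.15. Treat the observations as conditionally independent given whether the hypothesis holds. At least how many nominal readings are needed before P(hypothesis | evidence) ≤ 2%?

3

Prior odds = 2.
Likelihood ratio per nominal reading = 0.15.
Target posterior odds = 0.02/0.98 = 1/49.
Require 0.15ⁿ ≤ 1/49 ÷ 2 = 1/98.
0.15² = 0.0225 is still above 1/98 but 0.15³ = 0.003375 is at or below it, so n = 3.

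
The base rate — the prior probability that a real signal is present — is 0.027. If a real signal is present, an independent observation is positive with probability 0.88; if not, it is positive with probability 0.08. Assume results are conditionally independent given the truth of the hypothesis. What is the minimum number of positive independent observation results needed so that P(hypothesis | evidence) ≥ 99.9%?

Prior odds: 0.027 ÷ 0.973 = 27/973.
Likelihood ratio of a positive = 0.88/0.08 = 11.
Target posterior odds = 0.999/0.001 = 999.
Require 11ⁿ ≥ 999 ÷ (27/973) = 36001.
11⁴ = 14641 falls short of 36001 but 11⁵ = 161051 reaches it, so n = 5.

5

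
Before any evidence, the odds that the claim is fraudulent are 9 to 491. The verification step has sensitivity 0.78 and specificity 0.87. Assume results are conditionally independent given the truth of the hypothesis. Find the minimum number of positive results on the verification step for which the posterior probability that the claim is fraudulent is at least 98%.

Prior odds = 9/491.
False-positive rate = 1 − 0.87 = 0.13; likelihood ratio of a positive = 0.78/0.13 = 6.
Target odds: 0.98 ÷ 0.02 = 49.
Require 6ⁿ ≥ 49 ÷ (9/491) = 24059/9.
6⁴ = 1296 falls short of 24059/9 but 6⁵ = 7776 reaches it, so n = 5.

5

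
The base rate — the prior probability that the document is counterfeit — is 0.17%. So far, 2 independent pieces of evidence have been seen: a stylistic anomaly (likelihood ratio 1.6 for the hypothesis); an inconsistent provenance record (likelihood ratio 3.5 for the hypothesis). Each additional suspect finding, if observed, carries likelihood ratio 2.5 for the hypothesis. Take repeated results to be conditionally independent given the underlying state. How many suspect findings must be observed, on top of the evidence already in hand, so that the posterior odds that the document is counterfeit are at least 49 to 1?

10

Prior odds = 0.0017/0.9983 = 17/9983.
Combined Bayes factor of the evidence already in hand = 1.6 × 3.5 = 5.6.
Odds after that evidence = (17/9983) × 5.6 = 476/49915.
Target odds = 49.
Need 2.5ⁿ ≥ 49 ÷ (476/49915) = 349405/68.
2.5⁹ = 1953125/512 falls short of 349405/68 but 2.5¹⁰ = 9765625/1024 reaches it, so n = 10.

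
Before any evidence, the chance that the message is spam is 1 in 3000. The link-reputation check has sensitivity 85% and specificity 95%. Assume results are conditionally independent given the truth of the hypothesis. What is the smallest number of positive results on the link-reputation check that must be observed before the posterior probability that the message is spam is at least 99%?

5

Prior odds: (1/3000) ÷ (2999/3000) = 1/2999.
False-positive rate = 1 − 0.95 = 0.05; likelihood ratio of a positive = 0.85/0.05 = 17.
Target posterior odds = 0.99/0.01 = 99.
Need (1/2999) × 17ⁿ ≥ 99, i.e. 17ⁿ ≥ 296901.
17⁴ = 83521 falls short of 296901 but 17⁵ = 1419857 reaches it, so n = 5.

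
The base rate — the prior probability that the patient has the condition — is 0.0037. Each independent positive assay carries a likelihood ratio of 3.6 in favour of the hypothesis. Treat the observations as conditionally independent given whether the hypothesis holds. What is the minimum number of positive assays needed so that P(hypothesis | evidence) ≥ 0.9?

7

Prior odds = 0.0037/0.9963 = 37/9963.
Likelihood ratio per positive assay = 3.6.
Target posterior odds = 0.9/0.1 = 9.
Need (37/9963) × 3.6ⁿ ≥ 9, i.e. 3.6ⁿ ≥ 89667/37.
3.6⁶ = 34012224/15625 falls short of 89667/37 but 3.6⁷ = 612220032/78125 reaches it, so n = 7.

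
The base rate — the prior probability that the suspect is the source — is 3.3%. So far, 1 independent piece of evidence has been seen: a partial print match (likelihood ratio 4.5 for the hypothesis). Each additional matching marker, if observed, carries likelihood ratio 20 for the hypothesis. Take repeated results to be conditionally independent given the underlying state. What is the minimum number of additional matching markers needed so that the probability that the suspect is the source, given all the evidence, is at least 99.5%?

Prior odds = 0.033/0.967 = 33/967.
Bayes factor of the evidence already in hand = 4.5.
Odds after that evidence = (33/967) × 4.5 = 297/1934.
Target odds = 0.995/0.005 = 199.
Need 20ⁿ ≥ 199 ÷ (297/1934) = 384866/297.
20² = 400 falls short of 384866/297 but 20³ = 8000 reaches it, so n = 3.

3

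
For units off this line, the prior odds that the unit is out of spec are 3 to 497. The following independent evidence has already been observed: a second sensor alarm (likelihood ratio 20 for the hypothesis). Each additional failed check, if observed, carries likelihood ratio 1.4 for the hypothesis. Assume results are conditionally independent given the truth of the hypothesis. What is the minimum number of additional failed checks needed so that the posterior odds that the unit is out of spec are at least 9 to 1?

13

Prior odds = 3/497.
Bayes factor of the evidence already in hand = 20.
Odds after that evidence = (3/497) × 20 = 60/497.
Target odds = 9.
Need 1.4ⁿ ≥ 9 ÷ (60/497) = 74.55.
1.4¹² ≈56.6939 falls short of 74.55 but 1.4¹³ ≈79.3715 reaches it, so n = 13.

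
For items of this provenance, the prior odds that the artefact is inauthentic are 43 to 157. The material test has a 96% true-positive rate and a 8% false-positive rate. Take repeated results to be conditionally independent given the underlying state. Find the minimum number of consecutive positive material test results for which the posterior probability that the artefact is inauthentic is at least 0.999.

4

Prior odds = 43/157.
Likelihood ratio of a positive result = 0.96/0.08 = 12.
Target odds: 0.999 ÷ 0.001 = 999.
Require 12ⁿ ≥ 999 ÷ (43/157) = 156843/43.
12³ = 1728 falls short of 156843/43 but 12⁴ = 20736 reaches it, so n = 4.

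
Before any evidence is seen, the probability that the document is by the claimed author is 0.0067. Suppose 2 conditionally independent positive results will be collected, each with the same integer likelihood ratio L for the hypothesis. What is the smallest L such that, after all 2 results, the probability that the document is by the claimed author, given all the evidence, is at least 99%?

122

Prior odds = 0.0067/0.9933 = 67/9933.
Target odds = 0.99/0.01 = 99.
Need L² ≥ 99 ÷ (67/9933) = 983367/67.
121² = 14641 < 983367/67 ≤ 14884 = 122², so L = 122.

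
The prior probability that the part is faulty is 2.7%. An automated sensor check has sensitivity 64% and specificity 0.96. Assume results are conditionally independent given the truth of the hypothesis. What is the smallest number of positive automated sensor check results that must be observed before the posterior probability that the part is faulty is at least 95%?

Prior odds = 0.027/0.973 = 27/973.
False-positive rate = 1 − 0.96 = 0.04; likelihood ratio of a positive = 0.64/0.04 = 16.
Target posterior odds = 0.95/0.05 = 19.
Require 16ⁿ ≥ 19 ÷ (27/973) = 18487/27.
16² = 256 falls short of 18487/27 but 16³ = 4096 reaches it, so n = 3.

3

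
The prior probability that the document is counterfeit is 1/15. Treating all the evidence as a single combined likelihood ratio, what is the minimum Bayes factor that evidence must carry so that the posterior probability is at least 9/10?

Prior odds = (1/15)/(14/15) = 1/14.
Target odds = 0.9/0.1 = 9.
Required Bayes factor = 9 ÷ (1/14) = 126.

126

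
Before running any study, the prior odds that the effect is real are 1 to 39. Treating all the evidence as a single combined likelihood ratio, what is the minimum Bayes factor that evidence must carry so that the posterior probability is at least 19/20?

741

Prior odds = 1/39.
Target odds = 0.95/0.05 = 19.
Required Bayes factor = 19 ÷ (1/39) = 741.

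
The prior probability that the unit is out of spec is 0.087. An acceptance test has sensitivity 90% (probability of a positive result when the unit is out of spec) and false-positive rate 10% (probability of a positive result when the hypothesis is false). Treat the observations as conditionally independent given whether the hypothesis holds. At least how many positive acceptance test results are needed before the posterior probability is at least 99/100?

Prior odds: 0.087 ÷ 0.913 = 87/913.
Likelihood ratio of a positive result = 0.9/0.1 = 9.
Target odds: 0.99 ÷ 0.01 = 99.
Need (87/913) × 9ⁿ ≥ 99, i.e. 9ⁿ ≥ 30129/29.
9³ = 729 falls short of 30129/29 but 9⁴ = 6561 reaches it, so n = 4.

4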